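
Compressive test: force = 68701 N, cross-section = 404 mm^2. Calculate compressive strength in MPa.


CS = 68701 / 404 = 170.1 MPa

170.1


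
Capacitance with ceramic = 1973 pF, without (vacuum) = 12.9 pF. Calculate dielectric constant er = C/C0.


er = 1973 / 12.9 = 152.95

152.95


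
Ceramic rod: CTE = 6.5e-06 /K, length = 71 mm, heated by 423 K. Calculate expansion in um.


dL = 6.5e-06 * 71 * 423 * 1000 = 195.215 um

195.215


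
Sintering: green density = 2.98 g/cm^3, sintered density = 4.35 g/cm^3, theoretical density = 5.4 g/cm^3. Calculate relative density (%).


Relative = 4.35 / 5.4 * 100 = 80.6%

80.6


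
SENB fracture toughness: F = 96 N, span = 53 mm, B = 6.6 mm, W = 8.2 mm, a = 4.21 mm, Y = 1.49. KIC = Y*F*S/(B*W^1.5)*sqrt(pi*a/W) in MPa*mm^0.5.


KIC = 1.49*96*53/(6.6*8.2^1.5)*sqrt(pi*4.21/8.2) = 62.13

62.13


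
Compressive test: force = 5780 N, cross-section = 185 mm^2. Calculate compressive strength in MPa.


CS = 5780 / 185 = 31.2 MPa

31.2


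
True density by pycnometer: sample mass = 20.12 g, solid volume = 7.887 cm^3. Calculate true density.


TD = 20.12 / 7.887 = 2.551 g/cm^3

2.551


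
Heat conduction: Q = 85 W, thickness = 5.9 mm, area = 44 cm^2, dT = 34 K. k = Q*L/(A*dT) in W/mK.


k = 85*5.9/1000/(44/10000*34) = 3.35 W/mK

3.35


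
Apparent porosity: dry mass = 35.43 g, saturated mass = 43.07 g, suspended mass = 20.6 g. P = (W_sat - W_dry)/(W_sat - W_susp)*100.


P = (43.07 - 35.43) / (43.07 - 20.6) * 100 = 7.64 / 22.47 * 100 = 34.0%

34.0


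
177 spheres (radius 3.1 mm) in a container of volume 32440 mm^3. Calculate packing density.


V_sphere = 4/3*pi*3.1^3 = 124.7882 mm^3
Total V = 177*124.7882 = 22087.5114 mm^3
PD = 22087.5114 / 32440 = 0.681

0.681


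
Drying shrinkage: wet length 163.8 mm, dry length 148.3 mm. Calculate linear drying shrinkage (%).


DS = (163.8 - 148.3) / 163.8 * 100 = 9.46%

9.46


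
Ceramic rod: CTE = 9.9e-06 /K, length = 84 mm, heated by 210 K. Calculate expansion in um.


dL = 9.9e-06 * 84 * 210 * 1000 = 174.636 um

174.636


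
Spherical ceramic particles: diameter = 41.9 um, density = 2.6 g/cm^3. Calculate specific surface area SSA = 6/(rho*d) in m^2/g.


SSA = 6 / (2.6 * 41.9) = 0.055 m^2/g

0.055


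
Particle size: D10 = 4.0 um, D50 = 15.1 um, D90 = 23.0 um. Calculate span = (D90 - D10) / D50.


Span = (23.0 - 4.0) / 15.1 = 19.0 / 15.1 = 1.258

1.258


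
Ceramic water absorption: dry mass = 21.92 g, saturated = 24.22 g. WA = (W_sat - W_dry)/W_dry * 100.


WA = (24.22 - 21.92) / 21.92 * 100 = 10.49%

10.49


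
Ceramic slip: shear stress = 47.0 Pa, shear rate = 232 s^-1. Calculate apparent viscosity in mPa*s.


eta = tau/gamma * 1000 = 47.0/232 * 1000 = 202.6 mPa*s

202.6


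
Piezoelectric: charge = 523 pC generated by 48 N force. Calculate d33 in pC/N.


d33 = 523 / 48 = 10.9 pC/N

10.9


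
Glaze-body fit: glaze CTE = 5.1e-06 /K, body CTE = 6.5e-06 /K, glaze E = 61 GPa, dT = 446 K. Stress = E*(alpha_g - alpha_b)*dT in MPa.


Stress = 61*1000*(5.1e-06 - 6.5e-06)*446 = -38.1 MPa

-38.1


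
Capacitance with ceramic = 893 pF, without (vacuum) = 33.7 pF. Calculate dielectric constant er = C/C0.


er = 893 / 33.7 = 26.5

26.5


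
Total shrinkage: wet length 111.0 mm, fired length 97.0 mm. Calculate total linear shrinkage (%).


TS = (111.0 - 97.0) / 111.0 * 100 = 12.61%

12.61


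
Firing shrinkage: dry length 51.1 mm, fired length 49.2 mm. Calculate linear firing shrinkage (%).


FS = (51.1 - 49.2) / 51.1 * 100 = 3.72%

3.72


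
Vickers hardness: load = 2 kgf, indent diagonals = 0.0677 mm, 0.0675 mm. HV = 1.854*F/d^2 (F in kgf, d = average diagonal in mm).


d_avg = (0.0677+0.0675)/2 = 0.0676 mm
HV = 1.854*2/0.0676^2 = 811

811


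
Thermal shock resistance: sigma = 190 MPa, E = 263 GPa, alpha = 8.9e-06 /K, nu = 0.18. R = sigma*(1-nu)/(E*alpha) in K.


R = 190*(1-0.18)/(263*1000*8.9e-06) = 67 K

67


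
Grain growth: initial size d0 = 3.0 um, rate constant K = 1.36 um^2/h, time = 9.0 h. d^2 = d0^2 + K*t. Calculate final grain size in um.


d^2 = 3.0^2 + 1.36*9.0 = 21.24
d = sqrt(21.24) = 4.61 um

4.61


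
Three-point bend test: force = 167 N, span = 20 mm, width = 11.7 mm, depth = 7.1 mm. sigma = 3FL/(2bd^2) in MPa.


sigma = 3*167*20/(2*11.7*7.1^2) = 8.5 MPa

8.5


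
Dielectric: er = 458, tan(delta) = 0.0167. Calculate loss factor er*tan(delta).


Loss = 458 * 0.0167 = 7.649

7.649


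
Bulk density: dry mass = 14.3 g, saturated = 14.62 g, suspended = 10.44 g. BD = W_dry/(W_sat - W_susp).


BD = 14.3 / (14.62 - 10.44) = 14.3 / 4.18 = 3.421 g/cm^3

3.421


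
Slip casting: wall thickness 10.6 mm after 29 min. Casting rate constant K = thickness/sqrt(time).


K = 10.6 / sqrt(29) = 10.6 / 5.3852 = 1.968 mm/min^0.5

1.968


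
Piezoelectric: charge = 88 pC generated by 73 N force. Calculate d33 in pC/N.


d33 = 88 / 73 = 1.2 pC/N

1.2


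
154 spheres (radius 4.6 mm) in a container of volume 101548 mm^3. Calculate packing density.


V_sphere = 4/3*pi*4.6^3 = 407.7201 mm^3
Total V = 154*407.7201 = 62788.8954 mm^3
PD = 62788.8954 / 101548 = 0.618

0.618


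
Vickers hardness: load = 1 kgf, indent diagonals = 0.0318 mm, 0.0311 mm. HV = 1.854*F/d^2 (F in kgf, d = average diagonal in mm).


d_avg = (0.0318+0.0311)/2 = 0.03145 mm
HV = 1.854*1/0.03145^2 = 1874

1874


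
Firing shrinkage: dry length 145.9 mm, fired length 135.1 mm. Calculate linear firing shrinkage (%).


FS = (145.9 - 135.1) / 145.9 * 100 = 7.4%

7.4


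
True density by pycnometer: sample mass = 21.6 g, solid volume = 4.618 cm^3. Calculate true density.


TD = 21.6 / 4.618 = 4.677 g/cm^3

4.677


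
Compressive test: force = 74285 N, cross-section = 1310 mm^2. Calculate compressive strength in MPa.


CS = 74285 / 1310 = 56.7 MPa

56.7


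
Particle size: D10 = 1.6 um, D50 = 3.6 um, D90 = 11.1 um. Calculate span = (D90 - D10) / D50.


Span = (11.1 - 1.6) / 3.6 = 9.5 / 3.6 = 2.639

2.639


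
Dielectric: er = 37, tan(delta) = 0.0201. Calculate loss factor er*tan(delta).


Loss = 37 * 0.0201 = 0.744

0.744


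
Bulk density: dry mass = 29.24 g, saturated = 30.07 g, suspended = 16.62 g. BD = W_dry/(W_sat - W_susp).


BD = 29.24 / (30.07 - 16.62) = 29.24 / 13.45 = 2.174 g/cm^3

2.174


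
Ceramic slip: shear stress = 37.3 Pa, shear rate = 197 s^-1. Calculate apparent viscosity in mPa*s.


eta = tau/gamma * 1000 = 37.3/197 * 1000 = 189.3 mPa*s

189.3


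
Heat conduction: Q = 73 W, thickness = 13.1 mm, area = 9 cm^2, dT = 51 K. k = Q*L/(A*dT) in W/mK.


k = 73*13.1/1000/(9/10000*51) = 20.83 W/mK

20.83


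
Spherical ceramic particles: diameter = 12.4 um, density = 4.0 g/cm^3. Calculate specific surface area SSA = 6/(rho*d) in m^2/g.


SSA = 6 / (4.0 * 12.4) = 0.121 m^2/g

0.121


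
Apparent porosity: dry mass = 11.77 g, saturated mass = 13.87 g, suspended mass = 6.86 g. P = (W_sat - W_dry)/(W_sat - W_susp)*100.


P = (13.87 - 11.77) / (13.87 - 6.86) * 100 = 2.1 / 7.01 * 100 = 30.0%

30.0


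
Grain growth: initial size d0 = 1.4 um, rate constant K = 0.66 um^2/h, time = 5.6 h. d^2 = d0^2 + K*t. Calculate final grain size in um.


d^2 = 1.4^2 + 0.66*5.6 = 5.656
d = sqrt(5.656) = 2.38 um

2.38


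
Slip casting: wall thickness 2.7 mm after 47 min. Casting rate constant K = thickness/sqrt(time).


K = 2.7 / sqrt(47) = 2.7 / 6.8557 = 0.394 mm/min^0.5

0.394


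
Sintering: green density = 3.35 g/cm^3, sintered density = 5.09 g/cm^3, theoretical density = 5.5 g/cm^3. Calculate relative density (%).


Relative = 5.09 / 5.5 * 100 = 92.5%

92.5


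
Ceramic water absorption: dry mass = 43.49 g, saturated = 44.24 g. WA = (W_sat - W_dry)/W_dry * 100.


WA = (44.24 - 43.49) / 43.49 * 100 = 1.72%

1.72


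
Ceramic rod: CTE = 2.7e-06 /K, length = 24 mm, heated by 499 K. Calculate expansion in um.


dL = 2.7e-06 * 24 * 499 * 1000 = 32.335 um

32.335


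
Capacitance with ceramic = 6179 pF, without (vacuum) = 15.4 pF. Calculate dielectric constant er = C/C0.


er = 6179 / 15.4 = 401.23

401.23


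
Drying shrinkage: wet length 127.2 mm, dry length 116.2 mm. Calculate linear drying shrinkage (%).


DS = (127.2 - 116.2) / 127.2 * 100 = 8.65%

8.65


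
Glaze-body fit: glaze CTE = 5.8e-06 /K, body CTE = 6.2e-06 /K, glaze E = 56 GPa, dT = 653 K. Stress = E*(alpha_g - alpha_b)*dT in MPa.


Stress = 56*1000*(5.8e-06 - 6.2e-06)*653 = -14.6 MPa

-14.6


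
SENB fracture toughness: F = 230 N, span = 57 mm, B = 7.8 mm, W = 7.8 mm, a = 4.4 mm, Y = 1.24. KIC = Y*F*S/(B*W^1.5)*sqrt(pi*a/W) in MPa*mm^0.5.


KIC = 1.24*230*57/(7.8*7.8^1.5)*sqrt(pi*4.4/7.8) = 127.36

127.36


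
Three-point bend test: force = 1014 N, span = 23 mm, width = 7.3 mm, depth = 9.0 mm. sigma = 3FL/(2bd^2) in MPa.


sigma = 3*1014*23/(2*7.3*9.0^2) = 59.2 MPa

59.2


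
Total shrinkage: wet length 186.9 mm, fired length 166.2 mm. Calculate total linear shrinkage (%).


TS = (186.9 - 166.2) / 186.9 * 100 = 11.08%

11.08


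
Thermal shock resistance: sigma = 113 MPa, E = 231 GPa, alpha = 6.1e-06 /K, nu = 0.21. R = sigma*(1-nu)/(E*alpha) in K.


R = 113*(1-0.21)/(231*1000*6.1e-06) = 63 K

63


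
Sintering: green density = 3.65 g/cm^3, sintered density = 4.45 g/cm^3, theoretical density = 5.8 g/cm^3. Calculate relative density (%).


Relative = 4.45 / 5.8 * 100 = 76.7%

76.7


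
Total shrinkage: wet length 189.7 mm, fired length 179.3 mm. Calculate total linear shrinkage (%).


TS = (189.7 - 179.3) / 189.7 * 100 = 5.48%

5.48


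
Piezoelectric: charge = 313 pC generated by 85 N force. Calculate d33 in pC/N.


d33 = 313 / 85 = 3.7 pC/N

3.7


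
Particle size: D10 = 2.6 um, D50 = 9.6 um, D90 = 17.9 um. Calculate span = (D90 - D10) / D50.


Span = (17.9 - 2.6) / 9.6 = 15.3 / 9.6 = 1.594

1.594


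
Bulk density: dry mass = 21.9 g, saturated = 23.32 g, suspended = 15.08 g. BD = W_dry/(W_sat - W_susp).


BD = 21.9 / (23.32 - 15.08) = 21.9 / 8.24 = 2.658 g/cm^3

2.658


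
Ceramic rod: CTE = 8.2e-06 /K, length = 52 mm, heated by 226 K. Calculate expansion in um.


dL = 8.2e-06 * 52 * 226 * 1000 = 96.366 um

96.366


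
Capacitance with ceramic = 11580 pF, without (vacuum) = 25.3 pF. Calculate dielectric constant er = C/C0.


er = 11580 / 25.3 = 457.71

457.71


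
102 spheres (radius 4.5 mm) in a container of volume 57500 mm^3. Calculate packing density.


V_sphere = 4/3*pi*4.5^3 = 381.7035 mm^3
Total V = 102*381.7035 = 38933.757 mm^3
PD = 38933.757 / 57500 = 0.677

0.677


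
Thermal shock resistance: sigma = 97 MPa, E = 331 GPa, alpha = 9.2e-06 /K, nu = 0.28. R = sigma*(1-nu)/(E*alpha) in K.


R = 97*(1-0.28)/(331*1000*9.2e-06) = 23 K

23


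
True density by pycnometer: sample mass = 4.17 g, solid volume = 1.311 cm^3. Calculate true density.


TD = 4.17 / 1.311 = 3.181 g/cm^3

3.181


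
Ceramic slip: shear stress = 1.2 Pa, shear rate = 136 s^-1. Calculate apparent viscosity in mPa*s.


eta = tau/gamma * 1000 = 1.2/136 * 1000 = 8.8 mPa*s

8.8


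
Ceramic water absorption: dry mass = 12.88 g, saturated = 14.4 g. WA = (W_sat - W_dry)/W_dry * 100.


WA = (14.4 - 12.88) / 12.88 * 100 = 11.8%

11.8


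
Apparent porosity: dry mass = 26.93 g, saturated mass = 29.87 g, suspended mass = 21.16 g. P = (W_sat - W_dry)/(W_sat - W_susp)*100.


P = (29.87 - 26.93) / (29.87 - 21.16) * 100 = 2.94 / 8.71 * 100 = 33.8%

33.8


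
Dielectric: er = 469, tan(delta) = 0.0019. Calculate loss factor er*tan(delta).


Loss = 469 * 0.0019 = 0.891

0.891


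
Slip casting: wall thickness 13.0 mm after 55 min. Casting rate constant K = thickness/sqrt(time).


K = 13.0 / sqrt(55) = 13.0 / 7.4162 = 1.753 mm/min^0.5

1.753


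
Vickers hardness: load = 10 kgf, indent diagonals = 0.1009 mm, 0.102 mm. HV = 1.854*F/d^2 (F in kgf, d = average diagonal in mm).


d_avg = (0.1009+0.102)/2 = 0.10145 mm
HV = 1.854*10/0.10145^2 = 1801

1801


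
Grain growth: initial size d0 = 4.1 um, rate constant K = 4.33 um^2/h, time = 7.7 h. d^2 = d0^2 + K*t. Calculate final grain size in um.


d^2 = 4.1^2 + 4.33*7.7 = 50.151
d = sqrt(50.151) = 7.08 um

7.08


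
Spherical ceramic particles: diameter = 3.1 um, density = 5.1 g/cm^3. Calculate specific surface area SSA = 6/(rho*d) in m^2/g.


SSA = 6 / (5.1 * 3.1) = 0.38 m^2/g

0.38


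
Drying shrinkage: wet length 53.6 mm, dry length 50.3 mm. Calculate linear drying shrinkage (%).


DS = (53.6 - 50.3) / 53.6 * 100 = 6.16%

6.16


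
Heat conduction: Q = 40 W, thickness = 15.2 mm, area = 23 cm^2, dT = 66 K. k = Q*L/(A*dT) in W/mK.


k = 40*15.2/1000/(23/10000*66) = 4.01 W/mK

4.01


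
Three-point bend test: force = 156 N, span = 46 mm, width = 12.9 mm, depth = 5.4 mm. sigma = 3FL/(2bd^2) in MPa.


sigma = 3*156*46/(2*12.9*5.4^2) = 28.6 MPa

28.6


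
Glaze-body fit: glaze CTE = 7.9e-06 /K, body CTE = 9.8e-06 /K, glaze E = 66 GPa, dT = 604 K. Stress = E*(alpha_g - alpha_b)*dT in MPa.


Stress = 66*1000*(7.9e-06 - 9.8e-06)*604 = -75.7 MPa

-75.7


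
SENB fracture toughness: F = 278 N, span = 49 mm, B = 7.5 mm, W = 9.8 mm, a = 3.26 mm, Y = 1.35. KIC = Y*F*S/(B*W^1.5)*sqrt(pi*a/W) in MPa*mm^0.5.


KIC = 1.35*278*49/(7.5*9.8^1.5)*sqrt(pi*3.26/9.8) = 81.7

81.7


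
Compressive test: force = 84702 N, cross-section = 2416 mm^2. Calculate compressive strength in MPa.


CS = 84702 / 2416 = 35.1 MPa

35.1


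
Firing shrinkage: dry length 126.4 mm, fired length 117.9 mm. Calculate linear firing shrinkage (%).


FS = (126.4 - 117.9) / 126.4 * 100 = 6.72%

6.72


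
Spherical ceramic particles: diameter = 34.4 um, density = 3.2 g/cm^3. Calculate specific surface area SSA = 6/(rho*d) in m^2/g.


SSA = 6 / (3.2 * 34.4) = 0.055 m^2/g

0.055


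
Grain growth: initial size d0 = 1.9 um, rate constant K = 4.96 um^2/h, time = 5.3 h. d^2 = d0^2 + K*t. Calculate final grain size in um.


d^2 = 1.9^2 + 4.96*5.3 = 29.898
d = sqrt(29.898) = 5.47 um

5.47


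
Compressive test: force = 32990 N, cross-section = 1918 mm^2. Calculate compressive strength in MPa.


CS = 32990 / 1918 = 17.2 MPa

17.2


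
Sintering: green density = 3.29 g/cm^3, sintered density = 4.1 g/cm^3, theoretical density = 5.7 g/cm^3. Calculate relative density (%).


Relative = 4.1 / 5.7 * 100 = 71.9%

71.9


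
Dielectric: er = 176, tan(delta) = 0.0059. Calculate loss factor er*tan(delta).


Loss = 176 * 0.0059 = 1.038

1.038


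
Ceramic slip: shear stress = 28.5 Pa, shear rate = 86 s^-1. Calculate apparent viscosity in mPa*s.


eta = tau/gamma * 1000 = 28.5/86 * 1000 = 331.4 mPa*s

331.4


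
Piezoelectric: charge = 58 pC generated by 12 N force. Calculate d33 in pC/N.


d33 = 58 / 12 = 4.8 pC/N

4.8


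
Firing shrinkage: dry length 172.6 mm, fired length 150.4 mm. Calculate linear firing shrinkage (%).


FS = (172.6 - 150.4) / 172.6 * 100 = 12.86%

12.86


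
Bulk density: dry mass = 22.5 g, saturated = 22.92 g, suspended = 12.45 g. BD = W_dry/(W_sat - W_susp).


BD = 22.5 / (22.92 - 12.45) = 22.5 / 10.47 = 2.149 g/cm^3

2.149


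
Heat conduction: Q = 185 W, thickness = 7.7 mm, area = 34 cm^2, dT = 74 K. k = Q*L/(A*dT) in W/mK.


k = 185*7.7/1000/(34/10000*74) = 5.66 W/mK

5.66


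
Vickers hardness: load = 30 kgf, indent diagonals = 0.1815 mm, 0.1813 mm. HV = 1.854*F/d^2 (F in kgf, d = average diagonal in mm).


d_avg = (0.1815+0.1813)/2 = 0.1814 mm
HV = 1.854*30/0.1814^2 = 1690

1690


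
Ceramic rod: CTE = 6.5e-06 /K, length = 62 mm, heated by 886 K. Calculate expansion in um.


dL = 6.5e-06 * 62 * 886 * 1000 = 357.058 um

357.058


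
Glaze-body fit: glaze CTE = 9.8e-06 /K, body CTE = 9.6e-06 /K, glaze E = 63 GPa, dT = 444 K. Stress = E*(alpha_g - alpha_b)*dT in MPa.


Stress = 63*1000*(9.8e-06 - 9.6e-06)*444 = 5.6 MPa

5.6


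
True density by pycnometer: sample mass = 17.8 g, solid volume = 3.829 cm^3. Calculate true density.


TD = 17.8 / 3.829 = 4.649 g/cm^3

4.649


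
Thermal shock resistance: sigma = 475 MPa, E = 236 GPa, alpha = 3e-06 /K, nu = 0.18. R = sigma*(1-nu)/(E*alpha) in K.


R = 475*(1-0.18)/(236*1000*3e-06) = 550 K

550


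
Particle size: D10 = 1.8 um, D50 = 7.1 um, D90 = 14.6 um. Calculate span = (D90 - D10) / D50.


Span = (14.6 - 1.8) / 7.1 = 12.8 / 7.1 = 1.803

1.803


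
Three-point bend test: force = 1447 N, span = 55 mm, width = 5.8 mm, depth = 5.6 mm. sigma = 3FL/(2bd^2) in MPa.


sigma = 3*1447*55/(2*5.8*5.6^2) = 656.3 MPa

656.3


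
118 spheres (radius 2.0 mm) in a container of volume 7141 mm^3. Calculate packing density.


V_sphere = 4/3*pi*2.0^3 = 33.5103 mm^3
Total V = 118*33.5103 = 3954.2154 mm^3
PD = 3954.2154 / 7141 = 0.554

0.554


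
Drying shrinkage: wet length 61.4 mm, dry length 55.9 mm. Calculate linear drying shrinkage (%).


DS = (61.4 - 55.9) / 61.4 * 100 = 8.96%

8.96


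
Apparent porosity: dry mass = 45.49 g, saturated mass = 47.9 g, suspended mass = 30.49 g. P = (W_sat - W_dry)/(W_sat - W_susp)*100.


P = (47.9 - 45.49) / (47.9 - 30.49) * 100 = 2.41 / 17.41 * 100 = 13.8%

13.8


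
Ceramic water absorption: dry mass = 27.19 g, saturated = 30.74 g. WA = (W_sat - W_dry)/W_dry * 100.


WA = (30.74 - 27.19) / 27.19 * 100 = 13.06%

13.06


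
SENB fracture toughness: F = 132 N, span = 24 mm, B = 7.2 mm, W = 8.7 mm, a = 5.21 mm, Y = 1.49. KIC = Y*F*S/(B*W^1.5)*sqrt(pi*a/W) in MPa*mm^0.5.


KIC = 1.49*132*24/(7.2*8.7^1.5)*sqrt(pi*5.21/8.7) = 35.04

35.04


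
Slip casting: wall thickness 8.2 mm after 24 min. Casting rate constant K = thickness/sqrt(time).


K = 8.2 / sqrt(24) = 8.2 / 4.899 = 1.674 mm/min^0.5

1.674


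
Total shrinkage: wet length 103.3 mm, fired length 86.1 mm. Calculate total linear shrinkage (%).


TS = (103.3 - 86.1) / 103.3 * 100 = 16.65%

16.65


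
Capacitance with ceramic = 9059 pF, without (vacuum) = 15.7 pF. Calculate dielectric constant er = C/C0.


er = 9059 / 15.7 = 577.01

577.01


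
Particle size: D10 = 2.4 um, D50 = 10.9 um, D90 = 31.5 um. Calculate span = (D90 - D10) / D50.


Span = (31.5 - 2.4) / 10.9 = 29.1 / 10.9 = 2.67

2.67


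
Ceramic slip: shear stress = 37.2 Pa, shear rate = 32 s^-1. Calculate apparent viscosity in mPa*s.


eta = tau/gamma * 1000 = 37.2/32 * 1000 = 1162.5 mPa*s

1162.5


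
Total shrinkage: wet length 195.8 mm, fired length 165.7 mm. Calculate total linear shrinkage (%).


TS = (195.8 - 165.7) / 195.8 * 100 = 15.37%

15.37


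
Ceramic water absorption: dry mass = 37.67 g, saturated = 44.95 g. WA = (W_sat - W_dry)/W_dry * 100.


WA = (44.95 - 37.67) / 37.67 * 100 = 19.33%

19.33


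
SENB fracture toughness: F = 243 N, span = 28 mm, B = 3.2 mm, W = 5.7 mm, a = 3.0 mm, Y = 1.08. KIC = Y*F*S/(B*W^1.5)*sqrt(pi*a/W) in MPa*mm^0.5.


KIC = 1.08*243*28/(3.2*5.7^1.5)*sqrt(pi*3.0/5.7) = 216.98

216.98


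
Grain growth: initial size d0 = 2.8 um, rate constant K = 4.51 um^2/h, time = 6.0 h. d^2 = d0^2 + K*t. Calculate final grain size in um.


d^2 = 2.8^2 + 4.51*6.0 = 34.9
d = sqrt(34.9) = 5.91 um

5.91


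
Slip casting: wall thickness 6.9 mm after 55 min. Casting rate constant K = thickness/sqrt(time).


K = 6.9 / sqrt(55) = 6.9 / 7.4162 = 0.93 mm/min^0.5

0.93


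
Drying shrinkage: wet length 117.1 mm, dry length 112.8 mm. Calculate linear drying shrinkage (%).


DS = (117.1 - 112.8) / 117.1 * 100 = 3.67%

3.67


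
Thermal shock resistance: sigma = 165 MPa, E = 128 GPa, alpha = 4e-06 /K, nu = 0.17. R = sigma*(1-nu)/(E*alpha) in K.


R = 165*(1-0.17)/(128*1000*4e-06) = 267 K

267


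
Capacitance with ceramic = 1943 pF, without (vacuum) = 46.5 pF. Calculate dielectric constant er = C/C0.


er = 1943 / 46.5 = 41.78

41.78


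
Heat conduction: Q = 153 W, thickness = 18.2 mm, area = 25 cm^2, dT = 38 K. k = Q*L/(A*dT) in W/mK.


k = 153*18.2/1000/(25/10000*38) = 29.31 W/mK

29.31


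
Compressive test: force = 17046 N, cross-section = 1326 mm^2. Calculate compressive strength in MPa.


CS = 17046 / 1326 = 12.9 MPa

12.9


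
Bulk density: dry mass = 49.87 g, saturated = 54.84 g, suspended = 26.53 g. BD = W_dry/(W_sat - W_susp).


BD = 49.87 / (54.84 - 26.53) = 49.87 / 28.31 = 1.762 g/cm^3

1.762


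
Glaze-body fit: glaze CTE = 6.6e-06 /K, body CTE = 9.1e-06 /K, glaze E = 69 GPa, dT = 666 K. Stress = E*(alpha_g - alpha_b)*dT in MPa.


Stress = 69*1000*(6.6e-06 - 9.1e-06)*666 = -114.9 MPa

-114.9


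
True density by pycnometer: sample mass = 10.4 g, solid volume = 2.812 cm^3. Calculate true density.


TD = 10.4 / 2.812 = 3.698 g/cm^3

3.698


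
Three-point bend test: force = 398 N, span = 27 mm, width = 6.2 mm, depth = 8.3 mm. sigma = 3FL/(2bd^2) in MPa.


sigma = 3*398*27/(2*6.2*8.3^2) = 37.7 MPa

37.7


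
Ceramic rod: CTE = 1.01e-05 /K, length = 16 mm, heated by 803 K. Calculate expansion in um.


dL = 1.01e-05 * 16 * 803 * 1000 = 129.765 um

129.765


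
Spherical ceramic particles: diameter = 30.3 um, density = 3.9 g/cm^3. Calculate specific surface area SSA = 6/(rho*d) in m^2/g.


SSA = 6 / (3.9 * 30.3) = 0.051 m^2/g

0.051


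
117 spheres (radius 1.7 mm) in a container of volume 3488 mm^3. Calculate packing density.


V_sphere = 4/3*pi*1.7^3 = 20.5795 mm^3
Total V = 117*20.5795 = 2407.8015 mm^3
PD = 2407.8015 / 3488 = 0.69

0.69


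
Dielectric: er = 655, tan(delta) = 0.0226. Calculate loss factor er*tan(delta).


Loss = 655 * 0.0226 = 14.803

14.803


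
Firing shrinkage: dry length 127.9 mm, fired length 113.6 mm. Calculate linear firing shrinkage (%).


FS = (127.9 - 113.6) / 127.9 * 100 = 11.18%

11.18


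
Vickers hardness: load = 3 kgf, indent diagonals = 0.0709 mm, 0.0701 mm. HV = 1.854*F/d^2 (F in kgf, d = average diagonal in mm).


d_avg = (0.0709+0.0701)/2 = 0.0705 mm
HV = 1.854*3/0.0705^2 = 1119

1119


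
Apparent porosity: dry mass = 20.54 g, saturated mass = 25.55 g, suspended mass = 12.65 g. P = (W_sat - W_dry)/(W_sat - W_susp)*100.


P = (25.55 - 20.54) / (25.55 - 12.65) * 100 = 5.01 / 12.9 * 100 = 38.8%

38.8


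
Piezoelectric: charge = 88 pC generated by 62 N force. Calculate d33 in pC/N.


d33 = 88 / 62 = 1.4 pC/N

1.4


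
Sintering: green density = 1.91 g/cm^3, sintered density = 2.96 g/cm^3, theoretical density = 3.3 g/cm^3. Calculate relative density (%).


Relative = 2.96 / 3.3 * 100 = 89.7%

89.7


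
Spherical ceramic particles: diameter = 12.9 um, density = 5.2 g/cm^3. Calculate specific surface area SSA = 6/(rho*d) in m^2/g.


SSA = 6 / (5.2 * 12.9) = 0.089 m^2/g

0.089


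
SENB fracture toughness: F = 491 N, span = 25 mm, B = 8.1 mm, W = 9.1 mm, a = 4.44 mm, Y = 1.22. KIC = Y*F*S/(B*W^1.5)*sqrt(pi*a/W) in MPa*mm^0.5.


KIC = 1.22*491*25/(8.1*9.1^1.5)*sqrt(pi*4.44/9.1) = 83.38

83.38


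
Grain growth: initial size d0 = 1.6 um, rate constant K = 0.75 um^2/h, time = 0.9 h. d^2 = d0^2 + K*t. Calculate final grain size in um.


d^2 = 1.6^2 + 0.75*0.9 = 3.235
d = sqrt(3.235) = 1.8 um

1.8


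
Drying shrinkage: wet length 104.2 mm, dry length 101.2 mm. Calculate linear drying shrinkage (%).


DS = (104.2 - 101.2) / 104.2 * 100 = 2.88%

2.88


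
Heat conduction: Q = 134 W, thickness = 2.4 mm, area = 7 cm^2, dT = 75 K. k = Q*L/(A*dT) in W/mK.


k = 134*2.4/1000/(7/10000*75) = 6.13 W/mK

6.13


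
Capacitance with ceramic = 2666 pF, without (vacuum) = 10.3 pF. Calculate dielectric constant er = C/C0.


er = 2666 / 10.3 = 258.83

258.83


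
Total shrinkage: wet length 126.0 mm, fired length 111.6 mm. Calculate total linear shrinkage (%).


TS = (126.0 - 111.6) / 126.0 * 100 = 11.43%

11.43


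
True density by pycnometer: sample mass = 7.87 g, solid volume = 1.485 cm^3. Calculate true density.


TD = 7.87 / 1.485 = 5.3 g/cm^3

5.3


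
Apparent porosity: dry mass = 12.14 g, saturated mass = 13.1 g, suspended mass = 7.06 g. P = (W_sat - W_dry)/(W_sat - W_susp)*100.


P = (13.1 - 12.14) / (13.1 - 7.06) * 100 = 0.96 / 6.04 * 100 = 15.9%

15.9


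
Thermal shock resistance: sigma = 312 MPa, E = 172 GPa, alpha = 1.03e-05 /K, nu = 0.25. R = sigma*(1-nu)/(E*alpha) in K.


R = 312*(1-0.25)/(172*1000*1.03e-05) = 132 K

132


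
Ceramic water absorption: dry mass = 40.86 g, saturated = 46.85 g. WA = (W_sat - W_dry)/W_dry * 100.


WA = (46.85 - 40.86) / 40.86 * 100 = 14.66%

14.66


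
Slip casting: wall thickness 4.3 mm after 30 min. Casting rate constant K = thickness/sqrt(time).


K = 4.3 / sqrt(30) = 4.3 / 5.4772 = 0.785 mm/min^0.5

0.785


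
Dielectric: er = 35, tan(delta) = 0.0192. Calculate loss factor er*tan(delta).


Loss = 35 * 0.0192 = 0.672

0.672


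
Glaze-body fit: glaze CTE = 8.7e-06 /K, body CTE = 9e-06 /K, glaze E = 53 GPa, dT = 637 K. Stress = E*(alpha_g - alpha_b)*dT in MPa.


Stress = 53*1000*(8.7e-06 - 9e-06)*637 = -10.1 MPa

-10.1


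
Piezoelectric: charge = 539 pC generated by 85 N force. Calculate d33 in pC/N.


d33 = 539 / 85 = 6.3 pC/N

6.3


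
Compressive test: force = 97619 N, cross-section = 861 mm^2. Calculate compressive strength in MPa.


CS = 97619 / 861 = 113.4 MPa

113.4


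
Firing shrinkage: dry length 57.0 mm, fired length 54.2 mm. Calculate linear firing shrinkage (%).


FS = (57.0 - 54.2) / 57.0 * 100 = 4.91%

4.91


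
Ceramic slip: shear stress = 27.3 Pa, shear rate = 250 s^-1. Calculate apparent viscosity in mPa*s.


eta = tau/gamma * 1000 = 27.3/250 * 1000 = 109.2 mPa*s

109.2


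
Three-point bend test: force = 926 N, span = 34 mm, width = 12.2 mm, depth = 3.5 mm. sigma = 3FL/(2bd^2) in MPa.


sigma = 3*926*34/(2*12.2*3.5^2) = 316.0 MPa

316.0


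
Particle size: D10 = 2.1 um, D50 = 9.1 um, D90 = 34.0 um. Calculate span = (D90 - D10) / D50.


Span = (34.0 - 2.1) / 9.1 = 31.9 / 9.1 = 3.505

3.505


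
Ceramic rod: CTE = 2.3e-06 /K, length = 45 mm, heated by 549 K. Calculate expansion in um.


dL = 2.3e-06 * 45 * 549 * 1000 = 56.822 um

56.822


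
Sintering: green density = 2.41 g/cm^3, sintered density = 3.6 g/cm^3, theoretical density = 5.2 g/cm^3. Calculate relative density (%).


Relative = 3.6 / 5.2 * 100 = 69.2%

69.2


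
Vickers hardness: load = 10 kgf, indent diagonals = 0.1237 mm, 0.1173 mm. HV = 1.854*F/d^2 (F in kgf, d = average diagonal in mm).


d_avg = (0.1237+0.1173)/2 = 0.1205 mm
HV = 1.854*10/0.1205^2 = 1277

1277


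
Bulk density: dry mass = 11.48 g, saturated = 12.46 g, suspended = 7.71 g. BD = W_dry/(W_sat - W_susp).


BD = 11.48 / (12.46 - 7.71) = 11.48 / 4.75 = 2.417 g/cm^3

2.417


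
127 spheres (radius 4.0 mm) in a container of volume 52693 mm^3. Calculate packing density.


V_sphere = 4/3*pi*4.0^3 = 268.0826 mm^3
Total V = 127*268.0826 = 34046.4902 mm^3
PD = 34046.4902 / 52693 = 0.646

0.646


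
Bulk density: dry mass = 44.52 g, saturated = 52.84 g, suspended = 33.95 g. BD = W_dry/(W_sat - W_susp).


BD = 44.52 / (52.84 - 33.95) = 44.52 / 18.89 = 2.357 g/cm^3

2.357


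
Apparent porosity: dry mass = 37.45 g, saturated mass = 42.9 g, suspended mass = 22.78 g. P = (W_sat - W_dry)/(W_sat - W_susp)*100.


P = (42.9 - 37.45) / (42.9 - 22.78) * 100 = 5.45 / 20.12 * 100 = 27.1%

27.1


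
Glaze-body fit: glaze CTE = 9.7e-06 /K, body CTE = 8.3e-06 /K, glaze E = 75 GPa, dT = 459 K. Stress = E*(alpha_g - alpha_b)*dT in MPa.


Stress = 75*1000*(9.7e-06 - 8.3e-06)*459 = 48.2 MPa

48.2


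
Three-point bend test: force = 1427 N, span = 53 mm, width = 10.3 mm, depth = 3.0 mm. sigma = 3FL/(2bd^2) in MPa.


sigma = 3*1427*53/(2*10.3*3.0^2) = 1223.8 MPa

1223.8


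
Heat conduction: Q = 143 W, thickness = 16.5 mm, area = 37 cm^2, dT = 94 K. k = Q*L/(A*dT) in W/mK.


k = 143*16.5/1000/(37/10000*94) = 6.78 W/mK

6.78


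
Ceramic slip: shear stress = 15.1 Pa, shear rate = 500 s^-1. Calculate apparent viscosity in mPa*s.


eta = tau/gamma * 1000 = 15.1/500 * 1000 = 30.2 mPa*s

30.2


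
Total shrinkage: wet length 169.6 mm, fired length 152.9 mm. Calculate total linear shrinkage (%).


TS = (169.6 - 152.9) / 169.6 * 100 = 9.85%

9.85


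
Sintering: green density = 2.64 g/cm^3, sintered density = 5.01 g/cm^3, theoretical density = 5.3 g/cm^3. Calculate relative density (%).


Relative = 5.01 / 5.3 * 100 = 94.5%

94.5


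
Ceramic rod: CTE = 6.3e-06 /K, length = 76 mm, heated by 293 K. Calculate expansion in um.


dL = 6.3e-06 * 76 * 293 * 1000 = 140.288 um

140.288


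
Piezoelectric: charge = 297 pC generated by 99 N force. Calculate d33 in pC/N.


d33 = 297 / 99 = 3.0 pC/N

3.0


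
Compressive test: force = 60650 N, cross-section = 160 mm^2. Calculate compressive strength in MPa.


CS = 60650 / 160 = 379.1 MPa

379.1


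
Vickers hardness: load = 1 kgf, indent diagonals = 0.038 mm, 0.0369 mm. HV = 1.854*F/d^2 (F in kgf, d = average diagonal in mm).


d_avg = (0.038+0.0369)/2 = 0.03745 mm
HV = 1.854*1/0.03745^2 = 1322

1322


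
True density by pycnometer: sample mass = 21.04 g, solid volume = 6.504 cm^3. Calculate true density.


TD = 21.04 / 6.504 = 3.235 g/cm^3

3.235


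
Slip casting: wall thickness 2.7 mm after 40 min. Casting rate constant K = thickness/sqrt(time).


K = 2.7 / sqrt(40) = 2.7 / 6.3246 = 0.427 mm/min^0.5

0.427


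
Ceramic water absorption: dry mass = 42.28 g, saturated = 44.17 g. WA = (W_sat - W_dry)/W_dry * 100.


WA = (44.17 - 42.28) / 42.28 * 100 = 4.47%

4.47


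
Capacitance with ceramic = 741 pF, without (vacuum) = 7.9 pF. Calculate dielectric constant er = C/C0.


er = 741 / 7.9 = 93.8

93.8


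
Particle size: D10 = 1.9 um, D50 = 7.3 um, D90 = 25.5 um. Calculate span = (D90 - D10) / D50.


Span = (25.5 - 1.9) / 7.3 = 23.6 / 7.3 = 3.233

3.233


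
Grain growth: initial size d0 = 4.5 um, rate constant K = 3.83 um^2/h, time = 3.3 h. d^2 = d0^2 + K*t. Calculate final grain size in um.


d^2 = 4.5^2 + 3.83*3.3 = 32.889
d = sqrt(32.889) = 5.73 um

5.73


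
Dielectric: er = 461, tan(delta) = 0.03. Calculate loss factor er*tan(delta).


Loss = 461 * 0.03 = 13.83

13.83


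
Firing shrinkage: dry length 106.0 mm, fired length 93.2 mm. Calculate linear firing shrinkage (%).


FS = (106.0 - 93.2) / 106.0 * 100 = 12.08%

12.08


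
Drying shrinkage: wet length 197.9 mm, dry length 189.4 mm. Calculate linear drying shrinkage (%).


DS = (197.9 - 189.4) / 197.9 * 100 = 4.3%

4.3


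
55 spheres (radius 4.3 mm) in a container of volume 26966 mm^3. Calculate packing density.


V_sphere = 4/3*pi*4.3^3 = 333.0381 mm^3
Total V = 55*333.0381 = 18317.0955 mm^3
PD = 18317.0955 / 26966 = 0.679

0.679


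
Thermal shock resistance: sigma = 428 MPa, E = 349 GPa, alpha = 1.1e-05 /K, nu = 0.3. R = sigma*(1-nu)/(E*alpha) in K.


R = 428*(1-0.3)/(349*1000*1.1e-05) = 78 K

78


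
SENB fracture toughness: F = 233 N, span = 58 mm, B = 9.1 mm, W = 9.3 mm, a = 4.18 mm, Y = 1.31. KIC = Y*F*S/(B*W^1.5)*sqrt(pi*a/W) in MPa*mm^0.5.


KIC = 1.31*233*58/(9.1*9.3^1.5)*sqrt(pi*4.18/9.3) = 81.51

81.51


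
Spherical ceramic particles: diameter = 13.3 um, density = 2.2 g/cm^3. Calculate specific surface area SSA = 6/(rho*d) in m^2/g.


SSA = 6 / (2.2 * 13.3) = 0.205 m^2/g

0.205


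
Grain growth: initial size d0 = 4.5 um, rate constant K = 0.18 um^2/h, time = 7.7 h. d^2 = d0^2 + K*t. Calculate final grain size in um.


d^2 = 4.5^2 + 0.18*7.7 = 21.636
d = sqrt(21.636) = 4.65 um

4.65


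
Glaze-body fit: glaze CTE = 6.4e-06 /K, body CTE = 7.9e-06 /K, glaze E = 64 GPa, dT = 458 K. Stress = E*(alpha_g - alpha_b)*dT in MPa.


Stress = 64*1000*(6.4e-06 - 7.9e-06)*458 = -44.0 MPa

-44.0


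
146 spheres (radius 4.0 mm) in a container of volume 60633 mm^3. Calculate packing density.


V_sphere = 4/3*pi*4.0^3 = 268.0826 mm^3
Total V = 146*268.0826 = 39140.0596 mm^3
PD = 39140.0596 / 60633 = 0.646

0.646


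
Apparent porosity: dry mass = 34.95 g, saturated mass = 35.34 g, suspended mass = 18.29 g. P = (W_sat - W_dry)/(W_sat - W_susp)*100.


P = (35.34 - 34.95) / (35.34 - 18.29) * 100 = 0.39 / 17.05 * 100 = 2.3%

2.3


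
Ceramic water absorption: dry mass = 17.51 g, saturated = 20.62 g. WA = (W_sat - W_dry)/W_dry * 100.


WA = (20.62 - 17.51) / 17.51 * 100 = 17.76%

17.76


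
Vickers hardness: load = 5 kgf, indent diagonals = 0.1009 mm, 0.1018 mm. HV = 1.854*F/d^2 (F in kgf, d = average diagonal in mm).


d_avg = (0.1009+0.1018)/2 = 0.10135 mm
HV = 1.854*5/0.10135^2 = 902

902


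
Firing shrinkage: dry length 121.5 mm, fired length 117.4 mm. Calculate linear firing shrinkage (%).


FS = (121.5 - 117.4) / 121.5 * 100 = 3.37%

3.37


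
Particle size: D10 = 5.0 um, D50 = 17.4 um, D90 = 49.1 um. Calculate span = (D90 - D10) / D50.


Span = (49.1 - 5.0) / 17.4 = 44.1 / 17.4 = 2.534

2.534


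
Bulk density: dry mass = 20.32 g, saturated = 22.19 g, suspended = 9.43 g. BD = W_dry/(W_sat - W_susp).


BD = 20.32 / (22.19 - 9.43) = 20.32 / 12.76 = 1.592 g/cm^3

1.592


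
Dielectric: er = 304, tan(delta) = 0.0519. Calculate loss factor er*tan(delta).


Loss = 304 * 0.0519 = 15.778

15.778


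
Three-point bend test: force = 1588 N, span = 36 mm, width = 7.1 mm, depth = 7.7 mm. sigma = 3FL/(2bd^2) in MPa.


sigma = 3*1588*36/(2*7.1*7.7^2) = 203.7 MPa

203.7


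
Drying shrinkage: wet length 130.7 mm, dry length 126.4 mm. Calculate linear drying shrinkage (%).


DS = (130.7 - 126.4) / 130.7 * 100 = 3.29%

3.29


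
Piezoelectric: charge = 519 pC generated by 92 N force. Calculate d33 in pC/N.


d33 = 519 / 92 = 5.6 pC/N

5.6


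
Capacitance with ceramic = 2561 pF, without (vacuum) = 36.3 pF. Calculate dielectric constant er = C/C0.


er = 2561 / 36.3 = 70.55

70.55


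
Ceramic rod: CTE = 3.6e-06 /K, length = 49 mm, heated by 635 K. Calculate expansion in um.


dL = 3.6e-06 * 49 * 635 * 1000 = 112.014 um

112.014


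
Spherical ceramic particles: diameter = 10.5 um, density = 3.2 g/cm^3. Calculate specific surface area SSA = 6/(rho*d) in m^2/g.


SSA = 6 / (3.2 * 10.5) = 0.179 m^2/g

0.179


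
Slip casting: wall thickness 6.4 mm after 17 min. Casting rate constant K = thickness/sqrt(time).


K = 6.4 / sqrt(17) = 6.4 / 4.1231 = 1.552 mm/min^0.5

1.552


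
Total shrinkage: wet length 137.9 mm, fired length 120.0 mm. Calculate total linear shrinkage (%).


TS = (137.9 - 120.0) / 137.9 * 100 = 12.98%

12.98


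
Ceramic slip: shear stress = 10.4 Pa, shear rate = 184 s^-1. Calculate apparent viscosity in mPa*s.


eta = tau/gamma * 1000 = 10.4/184 * 1000 = 56.5 mPa*s

56.5


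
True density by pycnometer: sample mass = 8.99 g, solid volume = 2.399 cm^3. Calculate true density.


TD = 8.99 / 2.399 = 3.747 g/cm^3

3.747


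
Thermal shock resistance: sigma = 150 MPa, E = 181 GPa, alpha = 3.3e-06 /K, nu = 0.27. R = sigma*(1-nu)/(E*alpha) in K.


R = 150*(1-0.27)/(181*1000*3.3e-06) = 183 K

183


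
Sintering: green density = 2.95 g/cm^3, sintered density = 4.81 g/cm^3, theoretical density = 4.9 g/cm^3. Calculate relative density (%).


Relative = 4.81 / 4.9 * 100 = 98.2%

98.2


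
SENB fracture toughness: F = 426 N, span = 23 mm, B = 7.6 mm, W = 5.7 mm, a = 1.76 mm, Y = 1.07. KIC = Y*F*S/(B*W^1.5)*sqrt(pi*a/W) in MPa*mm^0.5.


KIC = 1.07*426*23/(7.6*5.7^1.5)*sqrt(pi*1.76/5.7) = 99.84

99.84


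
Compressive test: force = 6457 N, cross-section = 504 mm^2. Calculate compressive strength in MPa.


CS = 6457 / 504 = 12.8 MPa

12.8


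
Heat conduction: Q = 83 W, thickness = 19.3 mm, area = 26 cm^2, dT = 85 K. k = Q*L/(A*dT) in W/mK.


k = 83*19.3/1000/(26/10000*85) = 7.25 W/mK

7.25


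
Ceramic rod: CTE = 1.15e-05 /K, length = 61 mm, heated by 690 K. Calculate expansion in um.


dL = 1.15e-05 * 61 * 690 * 1000 = 484.035 um

484.035


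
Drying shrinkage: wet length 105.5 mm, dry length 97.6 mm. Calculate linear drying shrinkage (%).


DS = (105.5 - 97.6) / 105.5 * 100 = 7.49%

7.49


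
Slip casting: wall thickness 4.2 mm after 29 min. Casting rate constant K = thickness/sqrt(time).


K = 4.2 / sqrt(29) = 4.2 / 5.3852 = 0.78 mm/min^0.5

0.78


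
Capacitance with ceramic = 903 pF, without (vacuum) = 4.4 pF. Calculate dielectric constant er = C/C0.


er = 903 / 4.4 = 205.23

205.23


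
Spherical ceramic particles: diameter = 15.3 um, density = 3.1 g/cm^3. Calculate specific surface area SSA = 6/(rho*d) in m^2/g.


SSA = 6 / (3.1 * 15.3) = 0.127 m^2/g

0.127


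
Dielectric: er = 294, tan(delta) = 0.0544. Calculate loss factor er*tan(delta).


Loss = 294 * 0.0544 = 15.994

15.994


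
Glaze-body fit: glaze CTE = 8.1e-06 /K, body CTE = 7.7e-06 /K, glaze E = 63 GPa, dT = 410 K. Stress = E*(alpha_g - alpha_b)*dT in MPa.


Stress = 63*1000*(8.1e-06 - 7.7e-06)*410 = 10.3 MPa

10.3


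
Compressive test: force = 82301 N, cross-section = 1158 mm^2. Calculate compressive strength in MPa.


CS = 82301 / 1158 = 71.1 MPa

71.1


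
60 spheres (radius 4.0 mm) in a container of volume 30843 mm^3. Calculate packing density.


V_sphere = 4/3*pi*4.0^3 = 268.0826 mm^3
Total V = 60*268.0826 = 16084.956 mm^3
PD = 16084.956 / 30843 = 0.522

0.522


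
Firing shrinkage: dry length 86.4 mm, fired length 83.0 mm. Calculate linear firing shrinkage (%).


FS = (86.4 - 83.0) / 86.4 * 100 = 3.94%

3.94


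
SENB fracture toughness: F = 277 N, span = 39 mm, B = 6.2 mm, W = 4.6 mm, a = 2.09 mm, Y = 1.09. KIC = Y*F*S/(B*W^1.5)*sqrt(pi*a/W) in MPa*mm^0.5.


KIC = 1.09*277*39/(6.2*4.6^1.5)*sqrt(pi*2.09/4.6) = 229.99

229.99


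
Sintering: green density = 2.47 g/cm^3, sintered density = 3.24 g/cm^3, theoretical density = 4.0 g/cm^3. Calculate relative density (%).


Relative = 3.24 / 4.0 * 100 = 81.0%

81.0


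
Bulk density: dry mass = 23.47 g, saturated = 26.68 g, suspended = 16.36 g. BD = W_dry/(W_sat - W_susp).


BD = 23.47 / (26.68 - 16.36) = 23.47 / 10.32 = 2.274 g/cm^3

2.274


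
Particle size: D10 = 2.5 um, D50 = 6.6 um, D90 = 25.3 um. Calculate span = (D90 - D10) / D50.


Span = (25.3 - 2.5) / 6.6 = 22.8 / 6.6 = 3.455

3.455


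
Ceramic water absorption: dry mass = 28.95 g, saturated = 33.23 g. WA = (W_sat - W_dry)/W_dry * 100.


WA = (33.23 - 28.95) / 28.95 * 100 = 14.78%

14.78


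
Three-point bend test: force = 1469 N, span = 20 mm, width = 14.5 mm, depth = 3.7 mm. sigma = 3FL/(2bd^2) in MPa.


sigma = 3*1469*20/(2*14.5*3.7^2) = 222.0 MPa

222.0


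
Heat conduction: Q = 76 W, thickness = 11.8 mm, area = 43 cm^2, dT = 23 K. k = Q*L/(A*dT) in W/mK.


k = 76*11.8/1000/(43/10000*23) = 9.07 W/mK

9.07


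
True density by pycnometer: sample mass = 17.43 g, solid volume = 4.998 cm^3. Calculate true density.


TD = 17.43 / 4.998 = 3.487 g/cm^3

3.487


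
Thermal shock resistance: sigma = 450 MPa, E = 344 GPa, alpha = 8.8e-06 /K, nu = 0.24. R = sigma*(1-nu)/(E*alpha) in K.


R = 450*(1-0.24)/(344*1000*8.8e-06) = 113 K

113


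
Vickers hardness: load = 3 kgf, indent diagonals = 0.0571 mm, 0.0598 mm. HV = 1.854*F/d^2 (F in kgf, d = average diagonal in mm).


d_avg = (0.0571+0.0598)/2 = 0.05845 mm
HV = 1.854*3/0.05845^2 = 1628

1628


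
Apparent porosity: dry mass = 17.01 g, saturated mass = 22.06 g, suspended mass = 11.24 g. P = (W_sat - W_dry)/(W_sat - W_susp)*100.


P = (22.06 - 17.01) / (22.06 - 11.24) * 100 = 5.05 / 10.82 * 100 = 46.7%

46.7


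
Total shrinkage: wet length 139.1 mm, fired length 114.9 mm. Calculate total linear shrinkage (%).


TS = (139.1 - 114.9) / 139.1 * 100 = 17.4%

17.4
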